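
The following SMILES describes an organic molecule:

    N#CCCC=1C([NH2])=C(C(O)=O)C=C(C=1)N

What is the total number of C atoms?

10

Count every carbon token in the SMILES (each C, including those in ring-closure positions and inside branches).
Carbon count: 10.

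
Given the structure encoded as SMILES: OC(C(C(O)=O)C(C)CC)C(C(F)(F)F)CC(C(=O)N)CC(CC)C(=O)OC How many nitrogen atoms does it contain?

Scan the SMILES for N atoms (remember two-letter symbols like Cl and Br are single atoms).
Nitrogen count: 1.

1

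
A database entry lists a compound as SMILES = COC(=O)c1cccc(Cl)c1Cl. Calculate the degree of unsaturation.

Molecular formula: C8H6Cl2O2.
DoU = (2C + 2 + N − H − X) / 2, where X is the halogen count and O/S are ignored.
    = (2·8 + 2 + 0 − 6 − 2) / 2 = 10 / 2 = 5.

5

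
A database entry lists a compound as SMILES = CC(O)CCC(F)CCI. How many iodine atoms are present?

Scan the SMILES for I atoms (remember two-letter symbols like Cl and Br are single atoms).
Iodine count: 1.

1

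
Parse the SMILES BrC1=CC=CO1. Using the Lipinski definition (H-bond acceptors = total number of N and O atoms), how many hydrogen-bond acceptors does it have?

1

N atoms: 0; O atoms: 1.
Lipinski HBA = 0 + 1 = 1.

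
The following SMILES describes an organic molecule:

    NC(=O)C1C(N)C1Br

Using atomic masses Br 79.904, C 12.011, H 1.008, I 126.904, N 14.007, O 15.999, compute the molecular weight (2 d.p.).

179.02 g/mol

First, the molecular formula is C4H7BrN2O (counting implicit H from valence).
  Br: 1 × 79.904 = 79.904
  C: 4 × 12.011 = 48.044
  H: 7 × 1.008 = 7.056
  N: 2 × 14.007 = 28.014
  O: 1 × 15.999 = 15.999
Sum: 1×79.904 + 4×12.011 + 7×1.008 + 2×14.007 + 1×15.999 = 179.017 → 179.02 g/mol.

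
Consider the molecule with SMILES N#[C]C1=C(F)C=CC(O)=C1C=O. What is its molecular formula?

C8H4FNO2

Walk through each heavy atom and fill implicit hydrogens from standard valence (C 4, N 3, O 2, S 2, halogen 1):
  atom 1: N, bond orders sum to 3 (valence 3) → 0 H
  atom 2: C with explicit H count 0
  atom 3: C, bond orders sum to 4 (valence 4) → 0 H
  atom 4: C, bond orders sum to 4 (valence 4) → 0 H
  atom 5: F (halogen, monovalent) → 0 H
  atom 6: C, bond orders sum to 3 (valence 4) → 1 H
  atom 7: C, bond orders sum to 3 (valence 4) → 1 H
  atom 8: C, bond orders sum to 4 (valence 4) → 0 H
  atom 9: O, bond orders sum to 1 (valence 2) → 1 H
  atom 10: C, bond orders sum to 4 (valence 4) → 0 H
  atom 11: C, bond orders sum to 3 (valence 4) → 1 H
  atom 12: O, bond orders sum to 2 (valence 2) → 0 H
Totals → C:8, H:4, F:1, N:1, O:2.
In Hill order: C8H4FNO2.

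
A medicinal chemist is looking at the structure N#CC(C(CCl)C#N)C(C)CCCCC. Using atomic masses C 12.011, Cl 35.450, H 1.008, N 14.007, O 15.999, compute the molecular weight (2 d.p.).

First, the molecular formula is C12H19ClN2 (counting implicit H from valence).
  C: 12 × 12.011 = 144.132
  Cl: 1 × 35.450 = 35.450
  H: 19 × 1.008 = 19.152
  N: 2 × 14.007 = 28.014
Sum: 12×12.011 + 1×35.450 + 19×1.008 + 2×14.007 = 226.748 → 226.75 g/mol.

226.75 g/mol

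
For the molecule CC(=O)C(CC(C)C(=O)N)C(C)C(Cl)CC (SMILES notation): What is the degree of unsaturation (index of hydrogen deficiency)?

2

Degree of unsaturation = (number of rings) + (number of π bonds).
Ring closures in the SMILES: 0.
π bonds: 2 double bonds (each 1 DoU) → 2 DoU from unsaturation.
Total DoU = 0 + 2 = 2.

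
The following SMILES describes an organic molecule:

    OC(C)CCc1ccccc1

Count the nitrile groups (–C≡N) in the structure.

Scan the SMILES for the nitrile motif — none present.
Groups that are present: 1 hydroxyl.

0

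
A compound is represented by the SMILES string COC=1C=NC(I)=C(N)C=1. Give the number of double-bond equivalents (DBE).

4

Degree of unsaturation = (number of rings) + (number of π bonds).
Ring closures in the SMILES: 1.
π bonds: 3 double bonds (each 1 DoU) → 3 DoU from unsaturation.
Total DoU = 1 + 3 = 4.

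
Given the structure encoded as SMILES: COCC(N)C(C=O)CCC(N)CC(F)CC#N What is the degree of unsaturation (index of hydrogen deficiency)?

Degree of unsaturation = (number of rings) + (number of π bonds).
Ring closures in the SMILES: 0.
π bonds: 1 double bond (each 1 DoU), 1 triple bond (each 2 DoU) → 3 DoU from unsaturation.
Total DoU = 0 + 3 = 3.

3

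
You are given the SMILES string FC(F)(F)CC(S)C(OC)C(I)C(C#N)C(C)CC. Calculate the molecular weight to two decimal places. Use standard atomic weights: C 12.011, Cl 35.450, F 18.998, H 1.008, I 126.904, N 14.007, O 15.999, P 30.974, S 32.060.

409.25 g/mol

First, the molecular formula is C12H19F3INOS (counting implicit H from valence).
  C: 12 × 12.011 = 144.132
  F: 3 × 18.998 = 56.994
  H: 19 × 1.008 = 19.152
  I: 1 × 126.904 = 126.904
  N: 1 × 14.007 = 14.007
  O: 1 × 15.999 = 15.999
  S: 1 × 32.060 = 32.060
Sum: 12×12.011 + 3×18.998 + 19×1.008 + 1×126.904 + 1×14.007 + 1×15.999 + 1×32.060 = 409.248 → 409.25 g/mol.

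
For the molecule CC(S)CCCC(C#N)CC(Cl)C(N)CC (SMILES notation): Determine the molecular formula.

C12H23ClN2S

Walk through each heavy atom and fill implicit hydrogens from standard valence (C 4, N 3, O 2, S 2, halogen 1):
  atom 1: C, bond orders sum to 1 (valence 4) → 3 H
  atom 2: C, bond orders sum to 3 (valence 4) → 1 H
  atom 3: S, bond orders sum to 1 (valence 2) → 1 H
  atom 4: C, bond orders sum to 2 (valence 4) → 2 H
  atom 5: C, bond orders sum to 2 (valence 4) → 2 H
  atom 6: C, bond orders sum to 2 (valence 4) → 2 H
  atom 7: C, bond orders sum to 3 (valence 4) → 1 H
  atom 8: C, bond orders sum to 4 (valence 4) → 0 H
  atom 9: N, bond orders sum to 3 (valence 3) → 0 H
  atom 10: C, bond orders sum to 2 (valence 4) → 2 H
  atom 11: C, bond orders sum to 3 (valence 4) → 1 H
  atom 12: Cl (halogen, monovalent) → 0 H
  atom 13: C, bond orders sum to 3 (valence 4) → 1 H
  atom 14: N, bond orders sum to 1 (valence 3) → 2 H
  atom 15: C, bond orders sum to 2 (valence 4) → 2 H
  atom 16: C, bond orders sum to 1 (valence 4) → 3 H
Totals → C:12, H:23, Cl:1, N:2, S:1.
In Hill order: C12H23ClN2S.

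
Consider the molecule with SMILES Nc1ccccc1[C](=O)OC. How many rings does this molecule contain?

In SMILES, each pair of matching ring-closure digits denotes one ring-closing bond; the number of such bonds equals the number of independent rings.
Ring-closure bonds here: 1.

1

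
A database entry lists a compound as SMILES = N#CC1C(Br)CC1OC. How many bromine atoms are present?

Scan the SMILES for Br atoms (remember two-letter symbols like Cl and Br are single atoms).
Bromine count: 1.

1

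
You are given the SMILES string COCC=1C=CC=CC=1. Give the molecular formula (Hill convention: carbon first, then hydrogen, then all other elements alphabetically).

C8H10O

Walk through each heavy atom and fill implicit hydrogens from standard valence (C 4, N 3, O 2, S 2, halogen 1):
  atom 1: C, bond orders sum to 1 (valence 4) → 3 H
  atom 2: O, bond orders sum to 2 (valence 2) → 0 H
  atom 3: C, bond orders sum to 2 (valence 4) → 2 H
  atom 4: C, bond orders sum to 4 (valence 4) → 0 H
  atom 5: C, bond orders sum to 3 (valence 4) → 1 H
  atom 6: C, bond orders sum to 3 (valence 4) → 1 H
  atom 7: C, bond orders sum to 3 (valence 4) → 1 H
  atom 8: C, bond orders sum to 3 (valence 4) → 1 H
  atom 9: C, bond orders sum to 3 (valence 4) → 1 H
Totals → C:8, H:10, O:1.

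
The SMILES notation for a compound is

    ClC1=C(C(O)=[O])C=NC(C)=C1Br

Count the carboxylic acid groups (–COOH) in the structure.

The carboxylic acid motif appears at heavy-atom position 4 in the SMILES.
Carboxylic acid count: 1.

1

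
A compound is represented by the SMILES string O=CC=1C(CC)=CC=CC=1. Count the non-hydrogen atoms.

10

Every atom symbol written in the SMILES (organic subset) is one heavy atom; implicit H are not written.
Heavy atoms by element → C:9, O:1.
Total: 10.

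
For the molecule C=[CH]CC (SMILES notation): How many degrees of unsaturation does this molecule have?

1

Molecular formula: C4H8.
DoU = (2C + 2 + N − H − X) / 2, where X is the halogen count and O/S are ignored.
    = (2·4 + 2 + 0 − 8 − 0) / 2 = 2 / 2 = 1.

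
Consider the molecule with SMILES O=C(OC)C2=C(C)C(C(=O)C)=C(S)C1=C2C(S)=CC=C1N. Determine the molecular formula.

C15H15NO3S2

Walk through each heavy atom and fill implicit hydrogens from standard valence (C 4, N 3, O 2, S 2, halogen 1):
  atom 1: O, bond orders sum to 2 (valence 2) → 0 H
  atom 2: C, bond orders sum to 4 (valence 4) → 0 H
  atom 3: O, bond orders sum to 2 (valence 2) → 0 H
  atom 4: C, bond orders sum to 1 (valence 4) → 3 H
  atom 5: C, bond orders sum to 4 (valence 4) → 0 H
  atom 6: C, bond orders sum to 4 (valence 4) → 0 H
  atom 7: C, bond orders sum to 1 (valence 4) → 3 H
  atom 8: C, bond orders sum to 4 (valence 4) → 0 H
  atom 9: C, bond orders sum to 4 (valence 4) → 0 H
  atom 10: O, bond orders sum to 2 (valence 2) → 0 H
  atom 11: C, bond orders sum to 1 (valence 4) → 3 H
  atom 12: C, bond orders sum to 4 (valence 4) → 0 H
  atom 13: S, bond orders sum to 1 (valence 2) → 1 H
  atom 14: C, bond orders sum to 4 (valence 4) → 0 H
  atom 15: C, bond orders sum to 4 (valence 4) → 0 H
  atom 16: C, bond orders sum to 4 (valence 4) → 0 H
  atom 17: S, bond orders sum to 1 (valence 2) → 1 H
  atom 18: C, bond orders sum to 3 (valence 4) → 1 H
  atom 19: C, bond orders sum to 3 (valence 4) → 1 H
  atom 20: C, bond orders sum to 4 (valence 4) → 0 H
  atom 21: N, bond orders sum to 1 (valence 3) → 2 H
Totals → C:15, H:15, N:1, O:3, S:2.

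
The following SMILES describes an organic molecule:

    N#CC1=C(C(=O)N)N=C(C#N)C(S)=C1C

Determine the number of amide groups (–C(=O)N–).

1

The amide motif appears at heavy-atom position 5 in the SMILES.
Other groups present: 2 nitrile, 1 thiol.
Amide count: 1.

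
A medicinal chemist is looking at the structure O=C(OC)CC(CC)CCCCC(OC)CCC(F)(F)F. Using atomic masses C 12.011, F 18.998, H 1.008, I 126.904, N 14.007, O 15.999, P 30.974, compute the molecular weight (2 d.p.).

312.37 g/mol

First, the molecular formula is C15H27F3O3 (counting implicit H from valence).
  C: 15 × 12.011 = 180.165
  F: 3 × 18.998 = 56.994
  H: 27 × 1.008 = 27.216
  O: 3 × 15.999 = 47.997
Sum: 15×12.011 + 3×18.998 + 27×1.008 + 3×15.999 = 312.372 → 312.37 g/mol.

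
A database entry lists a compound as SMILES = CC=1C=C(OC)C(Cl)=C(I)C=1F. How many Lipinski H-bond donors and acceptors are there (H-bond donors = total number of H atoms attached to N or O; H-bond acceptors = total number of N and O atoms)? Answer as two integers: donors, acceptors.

Donors: find every N or O and count the H atoms it carries.
  atom 5 (O): bond orders sum to 2 → 0 H
Lipinski HBD = 0.
Acceptors: N atoms = 0, O atoms = 1 → HBA = 1.

0, 1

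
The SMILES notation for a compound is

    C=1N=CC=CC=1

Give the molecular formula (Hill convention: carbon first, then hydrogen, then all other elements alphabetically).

C5H5N

Walk through each heavy atom and fill implicit hydrogens from standard valence (C 4, N 3, O 2, S 2, halogen 1):
  atom 1: C, bond orders sum to 3 (valence 4) → 1 H
  atom 2: N, bond orders sum to 3 (valence 3) → 0 H
  atom 3: C, bond orders sum to 3 (valence 4) → 1 H
  atom 4: C, bond orders sum to 3 (valence 4) → 1 H
  atom 5: C, bond orders sum to 3 (valence 4) → 1 H
  atom 6: C, bond orders sum to 3 (valence 4) → 1 H
Totals → C:5, H:5, N:1.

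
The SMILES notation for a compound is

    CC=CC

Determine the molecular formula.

Walk through each heavy atom and fill implicit hydrogens from standard valence (C 4, N 3, O 2, S 2, halogen 1):
  atom 1: C, bond orders sum to 1 (valence 4) → 3 H
  atom 2: C, bond orders sum to 3 (valence 4) → 1 H
  atom 3: C, bond orders sum to 3 (valence 4) → 1 H
  atom 4: C, bond orders sum to 1 (valence 4) → 3 H
Totals → C:4, H:8.

C4H8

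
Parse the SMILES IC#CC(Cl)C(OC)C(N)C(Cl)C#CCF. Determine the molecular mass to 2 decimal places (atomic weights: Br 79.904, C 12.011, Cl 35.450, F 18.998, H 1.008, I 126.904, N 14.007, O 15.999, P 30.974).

First, the molecular formula is C10H11Cl2FINO (counting implicit H from valence).
  C: 10 × 12.011 = 120.110
  Cl: 2 × 35.450 = 70.900
  F: 1 × 18.998 = 18.998
  H: 11 × 1.008 = 11.088
  I: 1 × 126.904 = 126.904
  N: 1 × 14.007 = 14.007
  O: 1 × 15.999 = 15.999
Sum: 10×12.011 + 2×35.450 + 1×18.998 + 11×1.008 + 1×126.904 + 1×14.007 + 1×15.999 = 378.006 → 378.01 g/mol.

378.01 g/mol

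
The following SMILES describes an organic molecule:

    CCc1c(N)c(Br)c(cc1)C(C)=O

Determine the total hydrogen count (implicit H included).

Walk through each heavy atom and fill implicit hydrogens from standard valence (C 4, N 3, O 2, S 2, halogen 1); for lowercase aromatic atoms, an aromatic c carries 1 H when it has two neighbours and 0 H with three, and aromatic n carries 0 H:
  atom 1: C, bond orders sum to 1 (valence 4) → 3 H
  atom 2: C, bond orders sum to 2 (valence 4) → 2 H
  atom 3: aromatic c, 3 neighbours → 0 H
  atom 4: aromatic c, 3 neighbours → 0 H
  atom 5: N, bond orders sum to 1 (valence 3) → 2 H
  atom 6: aromatic c, 3 neighbours → 0 H
  atom 7: Br (halogen, monovalent) → 0 H
  atom 8: aromatic c, 3 neighbours → 0 H
  atom 9: aromatic c, 2 neighbours → 1 H
  atom 10: aromatic c, 2 neighbours → 1 H
  atom 11: C, bond orders sum to 4 (valence 4) → 0 H
  atom 12: C, bond orders sum to 1 (valence 4) → 3 H
  atom 13: O, bond orders sum to 2 (valence 2) → 0 H
Total hydrogens: 12.

12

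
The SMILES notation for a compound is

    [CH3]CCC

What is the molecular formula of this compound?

Walk through each heavy atom and fill implicit hydrogens from standard valence (C 4, N 3, O 2, S 2, halogen 1):
  atom 1: C with explicit H count 3
  atom 2: C, bond orders sum to 2 (valence 4) → 2 H
  atom 3: C, bond orders sum to 2 (valence 4) → 2 H
  atom 4: C, bond orders sum to 1 (valence 4) → 3 H
Totals → C:4, H:10.
In Hill order: C4H10.

C4H10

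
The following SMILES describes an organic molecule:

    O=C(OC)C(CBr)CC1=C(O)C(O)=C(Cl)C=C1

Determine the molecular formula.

Walk through each heavy atom and fill implicit hydrogens from standard valence (C 4, N 3, O 2, S 2, halogen 1):
  atom 1: O, bond orders sum to 2 (valence 2) → 0 H
  atom 2: C, bond orders sum to 4 (valence 4) → 0 H
  atom 3: O, bond orders sum to 2 (valence 2) → 0 H
  atom 4: C, bond orders sum to 1 (valence 4) → 3 H
  atom 5: C, bond orders sum to 3 (valence 4) → 1 H
  atom 6: C, bond orders sum to 2 (valence 4) → 2 H
  atom 7: Br (halogen, monovalent) → 0 H
  atom 8: C, bond orders sum to 2 (valence 4) → 2 H
  atom 9: C, bond orders sum to 4 (valence 4) → 0 H
  atom 10: C, bond orders sum to 4 (valence 4) → 0 H
  atom 11: O, bond orders sum to 1 (valence 2) → 1 H
  atom 12: C, bond orders sum to 4 (valence 4) → 0 H
  atom 13: O, bond orders sum to 1 (valence 2) → 1 H
  atom 14: C, bond orders sum to 4 (valence 4) → 0 H
  atom 15: Cl (halogen, monovalent) → 0 H
  atom 16: C, bond orders sum to 3 (valence 4) → 1 H
  atom 17: C, bond orders sum to 3 (valence 4) → 1 H
Totals → C:11, H:12, Br:1, Cl:1, O:4.

C11H12BrClO4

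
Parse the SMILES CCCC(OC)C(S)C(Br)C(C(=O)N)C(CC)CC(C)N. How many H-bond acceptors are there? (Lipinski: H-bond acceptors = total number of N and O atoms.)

N atoms: 2; O atoms: 2.
Lipinski HBA = 2 + 2 = 4.

4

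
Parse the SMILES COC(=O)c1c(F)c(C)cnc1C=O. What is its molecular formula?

Walk through each heavy atom and fill implicit hydrogens from standard valence (C 4, N 3, O 2, S 2, halogen 1); for lowercase aromatic atoms, an aromatic c carries 1 H when it has two neighbours and 0 H with three, and aromatic n carries 0 H:
  atom 1: C, bond orders sum to 1 (valence 4) → 3 H
  atom 2: O, bond orders sum to 2 (valence 2) → 0 H
  atom 3: C, bond orders sum to 4 (valence 4) → 0 H
  atom 4: O, bond orders sum to 2 (valence 2) → 0 H
  atom 5: aromatic c, 3 neighbours → 0 H
  atom 6: aromatic c, 3 neighbours → 0 H
  atom 7: F (halogen, monovalent) → 0 H
  atom 8: aromatic c, 3 neighbours → 0 H
  atom 9: C, bond orders sum to 1 (valence 4) → 3 H
  atom 10: aromatic c, 2 neighbours → 1 H
  atom 11: aromatic n, 2 neighbours → 0 H
  atom 12: aromatic c, 3 neighbours → 0 H
  atom 13: C, bond orders sum to 3 (valence 4) → 1 H
  atom 14: O, bond orders sum to 2 (valence 2) → 0 H
Totals → C:9, H:8, F:1, N:1, O:3.
In Hill order: C9H8FNO3.

C9H8FNO3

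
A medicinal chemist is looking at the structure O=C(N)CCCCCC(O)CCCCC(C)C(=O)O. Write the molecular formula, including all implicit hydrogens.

Walk through each heavy atom and fill implicit hydrogens from standard valence (C 4, N 3, O 2, S 2, halogen 1):
  atom 1: O, bond orders sum to 2 (valence 2) → 0 H
  atom 2: C, bond orders sum to 4 (valence 4) → 0 H
  atom 3: N, bond orders sum to 1 (valence 3) → 2 H
  atom 4: C, bond orders sum to 2 (valence 4) → 2 H
  atom 5: C, bond orders sum to 2 (valence 4) → 2 H
  atom 6: C, bond orders sum to 2 (valence 4) → 2 H
  atom 7: C, bond orders sum to 2 (valence 4) → 2 H
  atom 8: C, bond orders sum to 2 (valence 4) → 2 H
  atom 9: C, bond orders sum to 3 (valence 4) → 1 H
  atom 10: O, bond orders sum to 1 (valence 2) → 1 H
  atom 11: C, bond orders sum to 2 (valence 4) → 2 H
  atom 12: C, bond orders sum to 2 (valence 4) → 2 H
  atom 13: C, bond orders sum to 2 (valence 4) → 2 H
  atom 14: C, bond orders sum to 2 (valence 4) → 2 H
  atom 15: C, bond orders sum to 3 (valence 4) → 1 H
  atom 16: C, bond orders sum to 1 (valence 4) → 3 H
  atom 17: C, bond orders sum to 4 (valence 4) → 0 H
  atom 18: O, bond orders sum to 2 (valence 2) → 0 H
  atom 19: O, bond orders sum to 1 (valence 2) → 1 H
Totals → C:14, H:27, N:1, O:4.
In Hill order: C14H27NO4.

C14H27NO4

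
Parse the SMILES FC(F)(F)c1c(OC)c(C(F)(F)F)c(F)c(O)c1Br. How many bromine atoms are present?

1

Scan the SMILES for Br atoms (remember two-letter symbols like Cl and Br are single atoms).
Bromine count: 1.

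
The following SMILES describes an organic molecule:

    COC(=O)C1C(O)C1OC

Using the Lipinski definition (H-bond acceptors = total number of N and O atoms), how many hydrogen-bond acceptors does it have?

4

N atoms: 0; O atoms: 4.
Lipinski HBA = 0 + 4 = 4.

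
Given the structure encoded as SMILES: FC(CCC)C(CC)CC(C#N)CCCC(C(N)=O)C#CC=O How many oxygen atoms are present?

Scan the SMILES for O atoms (remember two-letter symbols like Cl and Br are single atoms).
Oxygen count: 2.

2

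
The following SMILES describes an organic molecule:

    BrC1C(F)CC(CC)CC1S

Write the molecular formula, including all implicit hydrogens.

Walk through each heavy atom and fill implicit hydrogens from standard valence (C 4, N 3, O 2, S 2, halogen 1):
  atom 1: Br (halogen, monovalent) → 0 H
  atom 2: C, bond orders sum to 3 (valence 4) → 1 H
  atom 3: C, bond orders sum to 3 (valence 4) → 1 H
  atom 4: F (halogen, monovalent) → 0 H
  atom 5: C, bond orders sum to 2 (valence 4) → 2 H
  atom 6: C, bond orders sum to 3 (valence 4) → 1 H
  atom 7: C, bond orders sum to 2 (valence 4) → 2 H
  atom 8: C, bond orders sum to 1 (valence 4) → 3 H
  atom 9: C, bond orders sum to 2 (valence 4) → 2 H
  atom 10: C, bond orders sum to 3 (valence 4) → 1 H
  atom 11: S, bond orders sum to 1 (valence 2) → 1 H
Totals → C:8, H:14, Br:1, F:1, S:1.
In Hill order: C8H14BrFS.

C8H14BrFS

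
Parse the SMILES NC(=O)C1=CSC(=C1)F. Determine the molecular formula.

C5H4FNOS

Walk through each heavy atom and fill implicit hydrogens from standard valence (C 4, N 3, O 2, S 2, halogen 1):
  atom 1: N, bond orders sum to 1 (valence 3) → 2 H
  atom 2: C, bond orders sum to 4 (valence 4) → 0 H
  atom 3: O, bond orders sum to 2 (valence 2) → 0 H
  atom 4: C, bond orders sum to 4 (valence 4) → 0 H
  atom 5: C, bond orders sum to 3 (valence 4) → 1 H
  atom 6: S, bond orders sum to 2 (valence 2) → 0 H
  atom 7: C, bond orders sum to 4 (valence 4) → 0 H
  atom 8: C, bond orders sum to 3 (valence 4) → 1 H
  atom 9: F (halogen, monovalent) → 0 H
Totals → C:5, H:4, F:1, N:1, O:1, S:1.
In Hill order: C5H4FNOS.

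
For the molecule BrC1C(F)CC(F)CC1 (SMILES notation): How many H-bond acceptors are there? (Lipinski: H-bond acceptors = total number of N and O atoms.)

0

N atoms: 0; O atoms: 0.
Lipinski HBA = 0 + 0 = 0.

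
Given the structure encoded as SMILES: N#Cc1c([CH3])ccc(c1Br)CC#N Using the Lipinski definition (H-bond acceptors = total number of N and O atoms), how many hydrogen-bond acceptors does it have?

N atoms: 2; O atoms: 0.
Lipinski HBA = 2 + 0 = 2.

2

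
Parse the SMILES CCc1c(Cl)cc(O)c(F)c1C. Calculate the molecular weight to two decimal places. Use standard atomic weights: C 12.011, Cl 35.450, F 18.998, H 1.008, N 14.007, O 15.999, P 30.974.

188.63 g/mol

First, the molecular formula is C9H10ClFO (counting implicit H from valence).
  C: 9 × 12.011 = 108.099
  Cl: 1 × 35.450 = 35.450
  F: 1 × 18.998 = 18.998
  H: 10 × 1.008 = 10.080
  O: 1 × 15.999 = 15.999
Sum: 9×12.011 + 1×35.450 + 1×18.998 + 10×1.008 + 1×15.999 = 188.626 → 188.63 g/mol.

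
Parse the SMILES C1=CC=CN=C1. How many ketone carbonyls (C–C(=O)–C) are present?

0

Scan the SMILES for the ketone motif — none present.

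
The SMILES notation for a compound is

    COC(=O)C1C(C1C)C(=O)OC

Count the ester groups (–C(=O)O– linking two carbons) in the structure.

The ester motif appears at heavy-atom positions 3, 9 in the SMILES.
Ester count: 2.

2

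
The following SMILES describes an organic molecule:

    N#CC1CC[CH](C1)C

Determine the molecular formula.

C7H11N

Walk through each heavy atom and fill implicit hydrogens from standard valence (C 4, N 3, O 2, S 2, halogen 1):
  atom 1: N, bond orders sum to 3 (valence 3) → 0 H
  atom 2: C, bond orders sum to 4 (valence 4) → 0 H
  atom 3: C, bond orders sum to 3 (valence 4) → 1 H
  atom 4: C, bond orders sum to 2 (valence 4) → 2 H
  atom 5: C, bond orders sum to 2 (valence 4) → 2 H
  atom 6: C with explicit H count 1
  atom 7: C, bond orders sum to 2 (valence 4) → 2 H
  atom 8: C, bond orders sum to 1 (valence 4) → 3 H
Totals → C:7, H:11, N:1.
In Hill order: C7H11N.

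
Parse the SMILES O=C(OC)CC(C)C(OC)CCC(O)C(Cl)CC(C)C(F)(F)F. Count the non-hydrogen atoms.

23

Every atom symbol written in the SMILES (organic subset) is one heavy atom; implicit H are not written.
Heavy atoms by element → C:15, Cl:1, F:3, O:4.
Total: 23.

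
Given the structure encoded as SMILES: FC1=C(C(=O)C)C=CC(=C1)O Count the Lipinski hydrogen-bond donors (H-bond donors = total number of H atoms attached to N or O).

1

Donors: find every N or O and count the H atoms it carries.
  atom 5 (O): bond orders sum to 2 → 0 H
  atom 11 (O): bond orders sum to 1 → 1 H
Lipinski HBD = 1.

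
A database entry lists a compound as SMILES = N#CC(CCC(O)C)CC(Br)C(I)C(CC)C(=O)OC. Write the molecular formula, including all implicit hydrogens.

C14H23BrINO3

Walk through each heavy atom and fill implicit hydrogens from standard valence (C 4, N 3, O 2, S 2, halogen 1):
  atom 1: N, bond orders sum to 3 (valence 3) → 0 H
  atom 2: C, bond orders sum to 4 (valence 4) → 0 H
  atom 3: C, bond orders sum to 3 (valence 4) → 1 H
  atom 4: C, bond orders sum to 2 (valence 4) → 2 H
  atom 5: C, bond orders sum to 2 (valence 4) → 2 H
  atom 6: C, bond orders sum to 3 (valence 4) → 1 H
  atom 7: O, bond orders sum to 1 (valence 2) → 1 H
  atom 8: C, bond orders sum to 1 (valence 4) → 3 H
  atom 9: C, bond orders sum to 2 (valence 4) → 2 H
  atom 10: C, bond orders sum to 3 (valence 4) → 1 H
  atom 11: Br (halogen, monovalent) → 0 H
  atom 12: C, bond orders sum to 3 (valence 4) → 1 H
  atom 13: I (halogen, monovalent) → 0 H
  atom 14: C, bond orders sum to 3 (valence 4) → 1 H
  atom 15: C, bond orders sum to 2 (valence 4) → 2 H
  atom 16: C, bond orders sum to 1 (valence 4) → 3 H
  atom 17: C, bond orders sum to 4 (valence 4) → 0 H
  atom 18: O, bond orders sum to 2 (valence 2) → 0 H
  atom 19: O, bond orders sum to 2 (valence 2) → 0 H
  atom 20: C, bond orders sum to 1 (valence 4) → 3 H
Totals → C:14, H:23, Br:1, I:1, N:1, O:3.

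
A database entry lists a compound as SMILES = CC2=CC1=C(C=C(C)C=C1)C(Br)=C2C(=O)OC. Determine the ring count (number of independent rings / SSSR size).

2

In SMILES, each pair of matching ring-closure digits denotes one ring-closing bond; the number of such bonds equals the number of independent rings.
Ring-closure bonds here: 2.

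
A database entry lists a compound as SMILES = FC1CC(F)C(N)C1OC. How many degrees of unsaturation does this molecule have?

Degree of unsaturation = (number of rings) + (number of π bonds).
Ring closures in the SMILES: 1.
π bonds: none → 0 DoU from unsaturation.
Total DoU = 1 + 0 = 1.

1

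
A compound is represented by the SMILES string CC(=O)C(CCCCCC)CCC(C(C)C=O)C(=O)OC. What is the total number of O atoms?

4

Scan the SMILES for O atoms (remember two-letter symbols like Cl and Br are single atoms).
Oxygen count: 4.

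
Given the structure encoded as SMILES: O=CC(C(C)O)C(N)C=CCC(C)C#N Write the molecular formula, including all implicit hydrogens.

C11H18N2O2

Walk through each heavy atom and fill implicit hydrogens from standard valence (C 4, N 3, O 2, S 2, halogen 1):
  atom 1: O, bond orders sum to 2 (valence 2) → 0 H
  atom 2: C, bond orders sum to 3 (valence 4) → 1 H
  atom 3: C, bond orders sum to 3 (valence 4) → 1 H
  atom 4: C, bond orders sum to 3 (valence 4) → 1 H
  atom 5: C, bond orders sum to 1 (valence 4) → 3 H
  atom 6: O, bond orders sum to 1 (valence 2) → 1 H
  atom 7: C, bond orders sum to 3 (valence 4) → 1 H
  atom 8: N, bond orders sum to 1 (valence 3) → 2 H
  atom 9: C, bond orders sum to 3 (valence 4) → 1 H
  atom 10: C, bond orders sum to 3 (valence 4) → 1 H
  atom 11: C, bond orders sum to 2 (valence 4) → 2 H
  atom 12: C, bond orders sum to 3 (valence 4) → 1 H
  atom 13: C, bond orders sum to 1 (valence 4) → 3 H
  atom 14: C, bond orders sum to 4 (valence 4) → 0 H
  atom 15: N, bond orders sum to 3 (valence 3) → 0 H
Totals → C:11, H:18, N:2, O:2.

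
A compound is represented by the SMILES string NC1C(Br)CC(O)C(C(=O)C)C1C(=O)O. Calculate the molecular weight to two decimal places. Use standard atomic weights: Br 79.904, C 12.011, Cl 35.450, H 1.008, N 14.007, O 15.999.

280.12 g/mol

First, the molecular formula is C9H14BrNO4 (counting implicit H from valence).
  Br: 1 × 79.904 = 79.904
  C: 9 × 12.011 = 108.099
  H: 14 × 1.008 = 14.112
  N: 1 × 14.007 = 14.007
  O: 4 × 15.999 = 63.996
Sum: 1×79.904 + 9×12.011 + 14×1.008 + 1×14.007 + 4×15.999 = 280.118 → 280.12 g/mol.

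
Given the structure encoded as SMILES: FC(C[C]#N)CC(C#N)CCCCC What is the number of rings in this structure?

0

In SMILES, each pair of matching ring-closure digits denotes one ring-closing bond; the number of such bonds equals the number of independent rings.
Ring-closure bonds here: 0.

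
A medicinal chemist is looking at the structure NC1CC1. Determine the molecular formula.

C3H7N

Walk through each heavy atom and fill implicit hydrogens from standard valence (C 4, N 3, O 2, S 2, halogen 1):
  atom 1: N, bond orders sum to 1 (valence 3) → 2 H
  atom 2: C, bond orders sum to 3 (valence 4) → 1 H
  atom 3: C, bond orders sum to 2 (valence 4) → 2 H
  atom 4: C, bond orders sum to 2 (valence 4) → 2 H
Totals → C:3, H:7, N:1.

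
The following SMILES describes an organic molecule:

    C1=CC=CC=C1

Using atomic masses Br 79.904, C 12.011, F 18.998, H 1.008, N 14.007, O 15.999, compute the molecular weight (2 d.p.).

78.11 g/mol

First, the molecular formula is C6H6 (counting implicit H from valence).
  C: 6 × 12.011 = 72.066
  H: 6 × 1.008 = 6.048
Sum: 6×12.011 + 6×1.008 = 78.114 → 78.11 g/mol.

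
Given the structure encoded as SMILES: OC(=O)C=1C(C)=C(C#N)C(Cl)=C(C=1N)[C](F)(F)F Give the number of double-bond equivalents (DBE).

Degree of unsaturation = (number of rings) + (number of π bonds).
Ring closures in the SMILES: 1.
π bonds: 4 double bonds (each 1 DoU), 1 triple bond (each 2 DoU) → 6 DoU from unsaturation.
Total DoU = 1 + 6 = 7.

7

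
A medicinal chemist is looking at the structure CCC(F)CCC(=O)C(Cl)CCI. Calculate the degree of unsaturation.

1

Degree of unsaturation = (number of rings) + (number of π bonds).
Ring closures in the SMILES: 0.
π bonds: 1 double bond (each 1 DoU) → 1 DoU from unsaturation.
Total DoU = 0 + 1 = 1.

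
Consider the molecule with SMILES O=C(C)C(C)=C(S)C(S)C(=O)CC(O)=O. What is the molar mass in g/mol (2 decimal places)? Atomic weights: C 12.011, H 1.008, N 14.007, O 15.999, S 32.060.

248.31 g/mol

First, the molecular formula is C9H12O4S2 (counting implicit H from valence).
  C: 9 × 12.011 = 108.099
  H: 12 × 1.008 = 12.096
  O: 4 × 15.999 = 63.996
  S: 2 × 32.060 = 64.120
Sum: 9×12.011 + 12×1.008 + 4×15.999 + 2×32.060 = 248.311 → 248.31 g/mol.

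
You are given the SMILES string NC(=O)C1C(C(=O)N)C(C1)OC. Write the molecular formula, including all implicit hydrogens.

C7H12N2O3

Walk through each heavy atom and fill implicit hydrogens from standard valence (C 4, N 3, O 2, S 2, halogen 1):
  atom 1: N, bond orders sum to 1 (valence 3) → 2 H
  atom 2: C, bond orders sum to 4 (valence 4) → 0 H
  atom 3: O, bond orders sum to 2 (valence 2) → 0 H
  atom 4: C, bond orders sum to 3 (valence 4) → 1 H
  atom 5: C, bond orders sum to 3 (valence 4) → 1 H
  atom 6: C, bond orders sum to 4 (valence 4) → 0 H
  atom 7: O, bond orders sum to 2 (valence 2) → 0 H
  atom 8: N, bond orders sum to 1 (valence 3) → 2 H
  atom 9: C, bond orders sum to 3 (valence 4) → 1 H
  atom 10: C, bond orders sum to 2 (valence 4) → 2 H
  atom 11: O, bond orders sum to 2 (valence 2) → 0 H
  atom 12: C, bond orders sum to 1 (valence 4) → 3 H
Totals → C:7, H:12, N:2, O:3.
In Hill order: C7H12N2O3.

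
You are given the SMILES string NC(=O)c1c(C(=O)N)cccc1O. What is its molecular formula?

C8H8N2O3

Walk through each heavy atom and fill implicit hydrogens from standard valence (C 4, N 3, O 2, S 2, halogen 1); for lowercase aromatic atoms, an aromatic c carries 1 H when it has two neighbours and 0 H with three, and aromatic n carries 0 H:
  atom 1: N, bond orders sum to 1 (valence 3) → 2 H
  atom 2: C, bond orders sum to 4 (valence 4) → 0 H
  atom 3: O, bond orders sum to 2 (valence 2) → 0 H
  atom 4: aromatic c, 3 neighbours → 0 H
  atom 5: aromatic c, 3 neighbours → 0 H
  atom 6: C, bond orders sum to 4 (valence 4) → 0 H
  atom 7: O, bond orders sum to 2 (valence 2) → 0 H
  atom 8: N, bond orders sum to 1 (valence 3) → 2 H
  atom 9: aromatic c, 2 neighbours → 1 H
  atom 10: aromatic c, 2 neighbours → 1 H
  atom 11: aromatic c, 2 neighbours → 1 H
  atom 12: aromatic c, 3 neighbours → 0 H
  atom 13: O, bond orders sum to 1 (valence 2) → 1 H
Totals → C:8, H:8, N:2, O:3.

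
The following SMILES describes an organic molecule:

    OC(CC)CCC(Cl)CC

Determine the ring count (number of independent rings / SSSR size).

0

In SMILES, each pair of matching ring-closure digits denotes one ring-closing bond; the number of such bonds equals the number of independent rings.
Ring-closure bonds here: 0.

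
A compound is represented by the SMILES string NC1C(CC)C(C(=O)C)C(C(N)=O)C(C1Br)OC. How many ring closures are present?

In SMILES, each pair of matching ring-closure digits denotes one ring-closing bond; the number of such bonds equals the number of independent rings.
Ring-closure bonds here: 1.

1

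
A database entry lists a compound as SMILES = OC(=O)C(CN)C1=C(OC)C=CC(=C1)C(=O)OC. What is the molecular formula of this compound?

C12H15NO5

Walk through each heavy atom and fill implicit hydrogens from standard valence (C 4, N 3, O 2, S 2, halogen 1):
  atom 1: O, bond orders sum to 1 (valence 2) → 1 H
  atom 2: C, bond orders sum to 4 (valence 4) → 0 H
  atom 3: O, bond orders sum to 2 (valence 2) → 0 H
  atom 4: C, bond orders sum to 3 (valence 4) → 1 H
  atom 5: C, bond orders sum to 2 (valence 4) → 2 H
  atom 6: N, bond orders sum to 1 (valence 3) → 2 H
  atom 7: C, bond orders sum to 4 (valence 4) → 0 H
  atom 8: C, bond orders sum to 4 (valence 4) → 0 H
  atom 9: O, bond orders sum to 2 (valence 2) → 0 H
  atom 10: C, bond orders sum to 1 (valence 4) → 3 H
  atom 11: C, bond orders sum to 3 (valence 4) → 1 H
  atom 12: C, bond orders sum to 3 (valence 4) → 1 H
  atom 13: C, bond orders sum to 4 (valence 4) → 0 H
  atom 14: C, bond orders sum to 3 (valence 4) → 1 H
  atom 15: C, bond orders sum to 4 (valence 4) → 0 H
  atom 16: O, bond orders sum to 2 (valence 2) → 0 H
  atom 17: O, bond orders sum to 2 (valence 2) → 0 H
  atom 18: C, bond orders sum to 1 (valence 4) → 3 H
Totals → C:12, H:15, N:1, O:5.
In Hill order: C12H15NO5.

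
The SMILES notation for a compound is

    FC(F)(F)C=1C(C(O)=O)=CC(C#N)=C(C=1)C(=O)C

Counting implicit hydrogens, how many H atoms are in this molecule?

Walk through each heavy atom and fill implicit hydrogens from standard valence (C 4, N 3, O 2, S 2, halogen 1):
  atom 1: F (halogen, monovalent) → 0 H
  atom 2: C, bond orders sum to 4 (valence 4) → 0 H
  atom 3: F (halogen, monovalent) → 0 H
  atom 4: F (halogen, monovalent) → 0 H
  atom 5: C, bond orders sum to 4 (valence 4) → 0 H
  atom 6: C, bond orders sum to 4 (valence 4) → 0 H
  atom 7: C, bond orders sum to 4 (valence 4) → 0 H
  atom 8: O, bond orders sum to 1 (valence 2) → 1 H
  atom 9: O, bond orders sum to 2 (valence 2) → 0 H
  atom 10: C, bond orders sum to 3 (valence 4) → 1 H
  atom 11: C, bond orders sum to 4 (valence 4) → 0 H
  atom 12: C, bond orders sum to 4 (valence 4) → 0 H
  atom 13: N, bond orders sum to 3 (valence 3) → 0 H
  atom 14: C, bond orders sum to 4 (valence 4) → 0 H
  atom 15: C, bond orders sum to 3 (valence 4) → 1 H
  atom 16: C, bond orders sum to 4 (valence 4) → 0 H
  atom 17: O, bond orders sum to 2 (valence 2) → 0 H
  atom 18: C, bond orders sum to 1 (valence 4) → 3 H
Total hydrogens: 6.

6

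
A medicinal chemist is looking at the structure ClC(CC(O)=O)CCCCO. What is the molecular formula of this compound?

C7H13ClO3

Walk through each heavy atom and fill implicit hydrogens from standard valence (C 4, N 3, O 2, S 2, halogen 1):
  atom 1: Cl (halogen, monovalent) → 0 H
  atom 2: C, bond orders sum to 3 (valence 4) → 1 H
  atom 3: C, bond orders sum to 2 (valence 4) → 2 H
  atom 4: C, bond orders sum to 4 (valence 4) → 0 H
  atom 5: O, bond orders sum to 1 (valence 2) → 1 H
  atom 6: O, bond orders sum to 2 (valence 2) → 0 H
  atom 7: C, bond orders sum to 2 (valence 4) → 2 H
  atom 8: C, bond orders sum to 2 (valence 4) → 2 H
  atom 9: C, bond orders sum to 2 (valence 4) → 2 H
  atom 10: C, bond orders sum to 2 (valence 4) → 2 H
  atom 11: O, bond orders sum to 1 (valence 2) → 1 H
Totals → C:7, H:13, Cl:1, O:3.
In Hill order: C7H13ClO3.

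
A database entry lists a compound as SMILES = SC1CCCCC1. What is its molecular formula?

C6H12S

Walk through each heavy atom and fill implicit hydrogens from standard valence (C 4, N 3, O 2, S 2, halogen 1):
  atom 1: S, bond orders sum to 1 (valence 2) → 1 H
  atom 2: C, bond orders sum to 3 (valence 4) → 1 H
  atom 3: C, bond orders sum to 2 (valence 4) → 2 H
  atom 4: C, bond orders sum to 2 (valence 4) → 2 H
  atom 5: C, bond orders sum to 2 (valence 4) → 2 H
  atom 6: C, bond orders sum to 2 (valence 4) → 2 H
  atom 7: C, bond orders sum to 2 (valence 4) → 2 H
Totals → C:6, H:12, S:1.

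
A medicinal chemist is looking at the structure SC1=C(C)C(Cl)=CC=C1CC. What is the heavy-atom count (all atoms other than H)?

11

Every atom symbol written in the SMILES (organic subset) is one heavy atom; implicit H are not written.
Heavy atoms by element → C:9, Cl:1, S:1.
Total: 11.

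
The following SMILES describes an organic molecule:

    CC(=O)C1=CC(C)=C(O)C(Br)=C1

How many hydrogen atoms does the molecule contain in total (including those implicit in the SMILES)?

9

Walk through each heavy atom and fill implicit hydrogens from standard valence (C 4, N 3, O 2, S 2, halogen 1):
  atom 1: C, bond orders sum to 1 (valence 4) → 3 H
  atom 2: C, bond orders sum to 4 (valence 4) → 0 H
  atom 3: O, bond orders sum to 2 (valence 2) → 0 H
  atom 4: C, bond orders sum to 4 (valence 4) → 0 H
  atom 5: C, bond orders sum to 3 (valence 4) → 1 H
  atom 6: C, bond orders sum to 4 (valence 4) → 0 H
  atom 7: C, bond orders sum to 1 (valence 4) → 3 H
  atom 8: C, bond orders sum to 4 (valence 4) → 0 H
  atom 9: O, bond orders sum to 1 (valence 2) → 1 H
  atom 10: C, bond orders sum to 4 (valence 4) → 0 H
  atom 11: Br (halogen, monovalent) → 0 H
  atom 12: C, bond orders sum to 3 (valence 4) → 1 H
Total hydrogens: 9.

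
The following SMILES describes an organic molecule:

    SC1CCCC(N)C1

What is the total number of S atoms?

1

Scan the SMILES for S atoms (remember two-letter symbols like Cl and Br are single atoms).
Sulfur count: 1.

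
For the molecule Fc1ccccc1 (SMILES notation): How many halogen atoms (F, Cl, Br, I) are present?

1

Halogen atoms appear at heavy-atom position 1 (1×F).
Halogen count: 1.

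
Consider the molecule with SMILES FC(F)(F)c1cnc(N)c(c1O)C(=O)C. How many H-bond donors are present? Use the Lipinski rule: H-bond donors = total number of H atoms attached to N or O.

Donors: find every N or O and count the H atoms it carries.
  atom 7 (N): bond orders sum to 3 → 0 H
  atom 9 (N): bond orders sum to 1 → 2 H
  atom 12 (O): bond orders sum to 1 → 1 H
  atom 14 (O): bond orders sum to 2 → 0 H
Lipinski HBD = 3.

3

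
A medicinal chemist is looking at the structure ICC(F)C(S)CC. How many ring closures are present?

0

In SMILES, each pair of matching ring-closure digits denotes one ring-closing bond; the number of such bonds equals the number of independent rings.
Ring-closure bonds here: 0.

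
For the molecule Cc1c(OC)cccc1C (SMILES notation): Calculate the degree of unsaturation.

4

Molecular formula: C9H12O.
DoU = (2C + 2 + N − H − X) / 2, where X is the halogen count and O/S are ignored.
    = (2·9 + 2 + 0 − 12 − 0) / 2 = 8 / 2 = 4.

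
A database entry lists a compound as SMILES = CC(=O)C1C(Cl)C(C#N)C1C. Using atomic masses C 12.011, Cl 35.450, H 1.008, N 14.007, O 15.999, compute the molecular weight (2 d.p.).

First, the molecular formula is C8H10ClNO (counting implicit H from valence).
  C: 8 × 12.011 = 96.088
  Cl: 1 × 35.450 = 35.450
  H: 10 × 1.008 = 10.080
  N: 1 × 14.007 = 14.007
  O: 1 × 15.999 = 15.999
Sum: 8×12.011 + 1×35.450 + 10×1.008 + 1×14.007 + 1×15.999 = 171.624 → 171.62 g/mol.

171.62 g/mol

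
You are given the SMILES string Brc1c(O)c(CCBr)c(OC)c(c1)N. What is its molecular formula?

Walk through each heavy atom and fill implicit hydrogens from standard valence (C 4, N 3, O 2, S 2, halogen 1); for lowercase aromatic atoms, an aromatic c carries 1 H when it has two neighbours and 0 H with three, and aromatic n carries 0 H:
  atom 1: Br (halogen, monovalent) → 0 H
  atom 2: aromatic c, 3 neighbours → 0 H
  atom 3: aromatic c, 3 neighbours → 0 H
  atom 4: O, bond orders sum to 1 (valence 2) → 1 H
  atom 5: aromatic c, 3 neighbours → 0 H
  atom 6: C, bond orders sum to 2 (valence 4) → 2 H
  atom 7: C, bond orders sum to 2 (valence 4) → 2 H
  atom 8: Br (halogen, monovalent) → 0 H
  atom 9: aromatic c, 3 neighbours → 0 H
  atom 10: O, bond orders sum to 2 (valence 2) → 0 H
  atom 11: C, bond orders sum to 1 (valence 4) → 3 H
  atom 12: aromatic c, 3 neighbours → 0 H
  atom 13: aromatic c, 2 neighbours → 1 H
  atom 14: N, bond orders sum to 1 (valence 3) → 2 H
Totals → C:9, H:11, Br:2, N:1, O:2.

C9H11Br2NO2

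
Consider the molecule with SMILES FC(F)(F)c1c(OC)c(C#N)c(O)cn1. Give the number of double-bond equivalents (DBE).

6

Molecular formula: C8H5F3N2O2.
DoU = (2C + 2 + N − H − X) / 2, where X is the halogen count and O/S are ignored.
    = (2·8 + 2 + 2 − 5 − 3) / 2 = 12 / 2 = 6.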